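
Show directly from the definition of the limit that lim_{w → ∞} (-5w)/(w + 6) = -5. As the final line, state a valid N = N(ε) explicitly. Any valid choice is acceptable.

N = 30/ε

Fix ε > 0. We seek N > 0 such that w > N implies |(-5w)/(w + 6) + 5| < ε.
(-5w)/(w + 6) + 5 = ((-5w) − (-5)(w + 6)) / ((w + 6)) = 30/((w + 6)).
For w > 0 we have w + 6 > w, so |(-5w)/(w + 6) + 5| = 30/((w + 6)) < 30/(w) = 30/w.
Thus |(-5w)/(w + 6) + 5| < ε whenever w > 30/ε.
Take N = 30/ε. If w > N then |(-5w)/(w + 6) + 5| < 30/w < ε.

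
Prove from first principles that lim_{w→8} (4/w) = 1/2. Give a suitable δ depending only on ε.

Let ε > 0. We seek δ > 0 such that 0 < |w − 8| < δ implies |4/w − (1/2)| < ε.
|4/w − (1/2)| = 4·|8 − w|/(8·|w|) = 4|w − 8|/(8|w|).
Restrict δ ≤ 4. Then |w − 8| < 4 gives |w| > 4, so 8|w| > 32.
Then |4/w − (1/2)| < 4|w − 8|/32, which is < ε when |w − 8| < 8ε.
Take δ = min(4, 8ε). Then 0 < |w − 8| < δ gives both |w − 8| < 4 and |w − 8| < 8ε, so |4/w − (1/2)| < ε.

δ = min(4, 8ε)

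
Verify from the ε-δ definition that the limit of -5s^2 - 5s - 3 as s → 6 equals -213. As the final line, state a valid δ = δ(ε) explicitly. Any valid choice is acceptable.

Suppose ε > 0. We want δ > 0 such that 0 < |s − 6| < δ implies |(-5s^2 - 5s - 3) + 213| < ε.
(-5s^2 - 5s - 3) + 213 = -5s^2 - 5s + 210 = (s − 6)(-5s - 35).
So |(-5s^2 - 5s - 3) + 213| = |s − 6|·|-5s - 35|.
Require δ ≤ 1. Then |s − 6| < 1 gives |s| < 7, and by the triangle inequality |-5s - 35| ≤ 5·7 + 35 = 70.
Hence |(-5s^2 - 5s - 3) + 213| ≤ 70|s − 6| < ε provided |s − 6| < ε/70.
Choosing δ = min(1, ε/70) ensures both conditions, hence |(-5s^2 - 5s - 3) + 213| < ε.

δ = min(1, ε/70)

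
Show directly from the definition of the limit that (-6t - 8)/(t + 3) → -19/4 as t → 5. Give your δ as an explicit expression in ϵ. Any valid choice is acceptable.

Suppose ϵ > 0. We want δ > 0 with 0 < |t − 5| < δ ⇒ |(-6t - 8)/(t + 3) + 19/4| < ϵ.
Combining over a common denominator, (-6t - 8)/(t + 3) + 19/4 = [(-6t - 8)·8 − (-38)·(t + 3)] / [8·(t + 3)] = -10(t − 5) / (8(t + 3)).
So |(-6t - 8)/(t + 3) + 19/4| = 10|t − 5| / (8·|t + 3|).
Restrict δ ≤ 4. Then |t − 5| < 4 gives |t + 3| = |(t − 5) + 8| ≥ 8 − 4 = 4.
Hence |(-6t - 8)/(t + 3) + 19/4| < 10|t − 5|/(8·4) = (5/16)|t − 5|, which is < ϵ once |t − 5| < (16/5)ϵ.
Take δ = min(4, (16/5)ϵ). Then 0 < |t − 5| < δ forces both bounds, so |(-6t - 8)/(t + 3) + 19/4| < ϵ.

δ = min(4, (16/5)ϵ)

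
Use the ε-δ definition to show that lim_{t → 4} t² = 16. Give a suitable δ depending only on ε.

δ = min(1, ε/9)

Let ε > 0 be given. We seek δ > 0 with 0 < |t − 4| < δ ⇒ |t² − 16| < ε.
Factor: t² − 16 = (t − 4)(t + 4), so |t² − 16| = |t − 4|·|t + 4|.
Impose δ ≤ 1 so that |t| < 5; then |t + 4| ≤ 9.
Hence |t² − 16| ≤ 9|t − 4|, which is < ε once |t − 4| < ε/9.
Take δ = min(1, ε/9). If 0 < |t − 4| < δ then both bounds hold and |t² − 16| ≤ 9|t − 4| < 9·(ε/9) = ε.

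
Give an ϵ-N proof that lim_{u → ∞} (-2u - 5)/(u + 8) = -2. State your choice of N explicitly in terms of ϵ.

N = 11/ϵ

Let ϵ > 0. We seek N > 0 such that u > N implies |(-2u - 5)/(u + 8) + 2| < ϵ.
(-2u - 5)/(u + 8) + 2 = ((-2u - 5) − (-2)(u + 8)) / ((u + 8)) = 11/((u + 8)).
For u > 0 we have u + 8 > u, so |(-2u - 5)/(u + 8) + 2| = 11/((u + 8)) < 11/(u) = 11/u.
Thus |(-2u - 5)/(u + 8) + 2| < ϵ whenever u > 11/ϵ.
Take N = 11/ϵ. If u > N then |(-2u - 5)/(u + 8) + 2| < 11/u < ϵ.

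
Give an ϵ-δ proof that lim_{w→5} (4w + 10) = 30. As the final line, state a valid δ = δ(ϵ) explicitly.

δ = ϵ/4

Let ϵ > 0 be given. We need δ > 0 so that 0 < |w − 5| < δ implies |(4w + 10) − 30| < ϵ.
|(4w + 10) − 30| = |4w - 20| = 4|w − 5|.
Thus it suffices that |w − 5| < ϵ/4.
Take δ = ϵ/4. If 0 < |w − 5| < δ then |(4w + 10) − 30| = 4|w − 5| < 4·(ϵ/4) = ϵ.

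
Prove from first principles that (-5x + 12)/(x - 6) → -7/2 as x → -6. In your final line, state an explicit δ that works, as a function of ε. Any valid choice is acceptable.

Fix ε > 0. We want δ > 0 with 0 < |x + 6| < δ ⇒ |(-5x + 12)/(x - 6) + 7/2| < ε.
Combining over a common denominator, (-5x + 12)/(x - 6) + 7/2 = [(-5x + 12)·(-12) − 42·(x - 6)] / [(-12)·(x - 6)] = 18(x + 6) / ((-12)(x - 6)).
So |(-5x + 12)/(x - 6) + 7/2| = 18|x + 6| / (12·|x − 6|).
Require δ ≤ 6, so |x − 6| ≥ |-12| − |x + 6| > 12 − 6 = 6.
Hence |(-5x + 12)/(x - 6) + 7/2| < 18|x + 6|/(12·6) = (1/4)|x + 6|, which is < ε once |x + 6| < 4ε.
Take δ = min(6, 4ε). Then 0 < |x + 6| < δ forces both bounds, so |(-5x + 12)/(x - 6) + 7/2| < ε.

δ = min(6, 4ε)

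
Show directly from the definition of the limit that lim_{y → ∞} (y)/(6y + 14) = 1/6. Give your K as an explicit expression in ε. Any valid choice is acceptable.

K = (7/18)/ε

Suppose ε > 0. We seek K > 0 such that y > K implies |(y)/(6y + 14) − (1/6)| < ε.
(y)/(6y + 14) − (1/6) = (6(y) − (6y + 14)) / (6(6y + 14)) = -14/(6(6y + 14)).
For y > 0 we have 6y + 14 > 6y, so |(y)/(6y + 14) − (1/6)| = 14/(6(6y + 14)) < 14/(6·6y) = (7/18)/y.
Thus |(y)/(6y + 14) − (1/6)| < ε whenever y > (7/18)/ε.
Take K = (7/18)/ε. If y > K then |(y)/(6y + 14) − (1/6)| < (7/18)/y < ε.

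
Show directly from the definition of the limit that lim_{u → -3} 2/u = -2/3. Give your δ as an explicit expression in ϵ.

Let ϵ > 0 be given. We seek δ > 0 such that 0 < |u + 3| < δ implies |2/u + 2/3| < ϵ.
|2/u + 2/3| = 2·|-3 − u|/(3·|u|) = 2|u + 3|/(3|u|).
Require δ ≤ 3/2 so that |u| > 3 − 3/2 = 3/2, hence 3|u| > 9/2.
Then |2/u + 2/3| < 2|u + 3|/(9/2), which is < ϵ when |u + 3| < (9/4)ϵ.
Take δ = min(3/2, (9/4)ϵ). Then 0 < |u + 3| < δ gives both |u + 3| < 3/2 and |u + 3| < (9/4)ϵ, so |2/u + 2/3| < ϵ.

δ = min(3/2, (9/4)ϵ)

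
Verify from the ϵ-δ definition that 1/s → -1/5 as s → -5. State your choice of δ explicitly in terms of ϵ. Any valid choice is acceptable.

Let ϵ > 0. We seek δ > 0 such that 0 < |s + 5| < δ implies |1/s + 1/5| < ϵ.
|1/s + 1/5| = |-5 − s|/(5·|s|) = |s + 5|/(5|s|).
Restrict δ ≤ 5/2. Then |s + 5| < 5/2 gives |s| > 5/2, so 5|s| > 25/2.
Then |1/s + 1/5| < |s + 5|/(25/2), which is < ϵ when |s + 5| < (25/2)ϵ.
Take δ = min(5/2, (25/2)ϵ). Then 0 < |s + 5| < δ gives both |s + 5| < 5/2 and |s + 5| < (25/2)ϵ, so |1/s + 1/5| < ϵ.

δ = min(5/2, (25/2)ϵ)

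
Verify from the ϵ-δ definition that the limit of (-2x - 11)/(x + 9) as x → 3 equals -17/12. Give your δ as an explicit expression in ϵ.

δ = min(6, (72/7)ϵ)

Fix ϵ > 0. We want δ > 0 with 0 < |x − 3| < δ ⇒ |(-2x - 11)/(x + 9) + 17/12| < ϵ.
Combining over a common denominator, (-2x - 11)/(x + 9) + 17/12 = [(-2x - 11)·12 − (-17)·(x + 9)] / [12·(x + 9)] = -7(x − 3) / (12(x + 9)).
So |(-2x - 11)/(x + 9) + 17/12| = 7|x − 3| / (12·|x + 9|).
Require δ ≤ 6, so |x + 9| ≥ |12| − |x − 3| > 12 − 6 = 6.
Hence |(-2x - 11)/(x + 9) + 17/12| < 7|x − 3|/(12·6) = (7/72)|x − 3|, which is < ϵ once |x − 3| < (72/7)ϵ.
Take δ = min(6, (72/7)ϵ). Then 0 < |x − 3| < δ forces both bounds, so |(-2x - 11)/(x + 9) + 17/12| < ϵ.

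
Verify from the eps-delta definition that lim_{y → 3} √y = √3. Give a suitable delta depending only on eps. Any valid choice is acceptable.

Let eps > 0. We want delta > 0 such that 0 < |y − 3| < delta implies |√y − √3| < eps.
Rationalise: √y − √3 = (y − 3)/(√y + √3), so |√y − √3| = |y − 3|/(√y + √3).
Restrict delta ≤ 3 so that |y − 3| < 3 forces y > 0, and then √y + √3 > √3.
Hence |√y − √3| < |y − 3|/√3, which is < eps once |y − 3| < √3·eps.
Take delta = min(3, √3·eps). If 0 < |y − 3| < delta then y > 0 and |√y − √3| < |y − 3|/√3 < eps.

delta = min(3, √3·eps)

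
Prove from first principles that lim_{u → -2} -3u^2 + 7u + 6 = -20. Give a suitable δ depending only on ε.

Let ε > 0. We want δ > 0 such that 0 < |u + 2| < δ implies |(-3u^2 + 7u + 6) + 20| < ε.
(-3u^2 + 7u + 6) + 20 = -3u^2 + 7u + 26 = (u + 2)(-3u + 13).
So |(-3u^2 + 7u + 6) + 20| = |u + 2|·|-3u + 13|.
Require δ ≤ 1. Then |u + 2| < 1 gives |u| < 3, and by the triangle inequality |-3u + 13| ≤ 3·3 + 13 = 22.
Hence |(-3u^2 + 7u + 6) + 20| ≤ 22|u + 2| < ε provided |u + 2| < ε/22.
Choosing δ = min(1, ε/22) ensures both conditions, hence |(-3u^2 + 7u + 6) + 20| < ε.

δ = min(1, ε/22)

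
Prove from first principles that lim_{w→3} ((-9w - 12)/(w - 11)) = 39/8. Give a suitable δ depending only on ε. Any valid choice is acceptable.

δ = min(4, (32/111)ε)

Let ε > 0. We want δ > 0 with 0 < |w − 3| < δ ⇒ |(-9w - 12)/(w - 11) − (39/8)| < ε.
Combining over a common denominator, (-9w - 12)/(w - 11) − (39/8) = [(-9w - 12)·(-8) − (-39)·(w - 11)] / [(-8)·(w - 11)] = 111(w − 3) / ((-8)(w - 11)).
So |(-9w - 12)/(w - 11) − (39/8)| = 111|w − 3| / (8·|w − 11|).
Restrict δ ≤ 4. Then |w − 3| < 4 gives |w − 11| = |(w − 3) + (-8)| ≥ 8 − 4 = 4.
Hence |(-9w - 12)/(w - 11) − (39/8)| < 111|w − 3|/(8·4) = (111/32)|w − 3|, which is < ε once |w − 3| < (32/111)ε.
Take δ = min(4, (32/111)ε). Then 0 < |w − 3| < δ forces both bounds, so |(-9w - 12)/(w - 11) − (39/8)| < ε.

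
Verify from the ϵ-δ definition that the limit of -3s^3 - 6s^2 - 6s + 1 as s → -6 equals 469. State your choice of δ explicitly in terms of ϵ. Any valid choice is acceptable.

Let ϵ > 0 be given. We want δ > 0 such that 0 < |s + 6| < δ implies |(-3s^3 - 6s^2 - 6s + 1) − 469| < ϵ.
(-3s^3 - 6s^2 - 6s + 1) − 469 = -3s^3 - 6s^2 - 6s - 468 = (s + 6)(-3s^2 + 12s - 78).
So |(-3s^3 - 6s^2 - 6s + 1) − 469| = |s + 6|·|-3s^2 + 12s - 78|.
Require δ ≤ 1. Then |s + 6| < 1 gives |s| < 7, and by the triangle inequality |-3s^2 + 12s - 78| ≤ 3·7^2 + 12·7 + 78 = 309.
Hence |(-3s^3 - 6s^2 - 6s + 1) − 469| ≤ 309|s + 6| < ϵ provided |s + 6| < ϵ/309.
Choosing δ = min(1, ϵ/309) ensures both conditions, hence |(-3s^3 - 6s^2 - 6s + 1) − 469| < ϵ.

δ = min(1, ϵ/309)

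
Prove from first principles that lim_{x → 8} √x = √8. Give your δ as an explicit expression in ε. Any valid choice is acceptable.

Fix ε > 0. We want δ > 0 such that 0 < |x − 8| < δ implies |√x − √8| < ε.
Rationalise: √x − √8 = (x − 8)/(√x + √8), so |√x − √8| = |x − 8|/(√x + √8).
Restrict δ ≤ 8 so that |x − 8| < 8 forces x > 0, and then √x + √8 > √8.
Hence |√x − √8| < |x − 8|/√8, which is < ε once |x − 8| < √8·ε.
Take δ = min(8, √8·ε). If 0 < |x − 8| < δ then x > 0 and |√x − √8| < |x − 8|/√8 < ε.

δ = min(8, √8·ε)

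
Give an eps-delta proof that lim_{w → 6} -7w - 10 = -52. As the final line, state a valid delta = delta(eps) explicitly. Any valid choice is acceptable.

delta = eps/7

Fix eps > 0. We need delta > 0 so that 0 < |w − 6| < delta implies |(-7w - 10) + 52| < eps.
Since (-7w - 10) + 52 = -7(w − 6), we have |(-7w - 10) + 52| = 7|w − 6|.
Thus it suffices that |w − 6| < eps/7.
Choosing delta = eps/7 gives |(-7w - 10) + 52| = 7|w − 6| < eps whenever |w − 6| < delta.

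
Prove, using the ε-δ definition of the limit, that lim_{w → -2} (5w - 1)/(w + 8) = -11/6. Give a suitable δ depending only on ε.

δ = min(3, (18/41)ε)

Fix ε > 0. We want δ > 0 with 0 < |w + 2| < δ ⇒ |(5w - 1)/(w + 8) + 11/6| < ε.
Combining over a common denominator, (5w - 1)/(w + 8) + 11/6 = [(5w - 1)·6 − (-11)·(w + 8)] / [6·(w + 8)] = 41(w + 2) / (6(w + 8)).
So |(5w - 1)/(w + 8) + 11/6| = 41|w + 2| / (6·|w + 8|).
Restrict δ ≤ 3. Then |w + 2| < 3 gives |w + 8| = |(w + 2) + 6| ≥ 6 − 3 = 3.
Hence |(5w - 1)/(w + 8) + 11/6| < 41|w + 2|/(6·3) = (41/18)|w + 2|, which is < ε once |w + 2| < (18/41)ε.
Take δ = min(3, (18/41)ε). Then 0 < |w + 2| < δ forces both bounds, so |(5w - 1)/(w + 8) + 11/6| < ε.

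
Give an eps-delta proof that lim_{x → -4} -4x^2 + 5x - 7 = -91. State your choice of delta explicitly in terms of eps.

Suppose eps > 0. We want delta > 0 such that 0 < |x + 4| < delta implies |(-4x^2 + 5x - 7) + 91| < eps.
(-4x^2 + 5x - 7) + 91 = -4x^2 + 5x + 84 = (x + 4)(-4x + 21).
So |(-4x^2 + 5x - 7) + 91| = |x + 4|·|-4x + 21|.
Require delta ≤ 2. Then |x + 4| < 2 gives |x| < 6, and by the triangle inequality |-4x + 21| ≤ 4·6 + 21 = 45.
Hence |(-4x^2 + 5x - 7) + 91| ≤ 45|x + 4| < eps provided |x + 4| < eps/45.
Take delta = min(2, eps/45). Then 0 < |x + 4| < delta gives both |x + 4| < 2 and |x + 4| < eps/45, so |(-4x^2 + 5x - 7) + 91| < eps.

delta = min(2, eps/45)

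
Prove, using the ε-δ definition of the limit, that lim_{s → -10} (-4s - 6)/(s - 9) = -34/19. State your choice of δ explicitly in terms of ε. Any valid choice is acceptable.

Suppose ε > 0. We want δ > 0 with 0 < |s + 10| < δ ⇒ |(-4s - 6)/(s - 9) + 34/19| < ε.
Combining over a common denominator, (-4s - 6)/(s - 9) + 34/19 = [(-4s - 6)·(-19) − 34·(s - 9)] / [(-19)·(s - 9)] = 42(s + 10) / ((-19)(s - 9)).
So |(-4s - 6)/(s - 9) + 34/19| = 42|s + 10| / (19·|s − 9|).
Restrict δ ≤ 19/2. Then |s + 10| < 19/2 gives |s − 9| = |(s + 10) + (-19)| ≥ 19 − 19/2 = 19/2.
Hence |(-4s - 6)/(s - 9) + 34/19| < 42|s + 10|/(19·(19/2)) = (84/361)|s + 10|, which is < ε once |s + 10| < (361/84)ε.
Take δ = min(19/2, (361/84)ε). Then 0 < |s + 10| < δ forces both bounds, so |(-4s - 6)/(s - 9) + 34/19| < ε.

δ = min(19/2, (361/84)ε)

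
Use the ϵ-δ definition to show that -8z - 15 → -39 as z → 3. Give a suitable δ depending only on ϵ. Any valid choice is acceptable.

Let ϵ > 0. We need δ > 0 so that 0 < |z − 3| < δ implies |(-8z - 15) + 39| < ϵ.
|(-8z - 15) + 39| = |-8z + 24| = 8|z − 3|.
Thus it suffices that |z − 3| < ϵ/8.
Take δ = ϵ/8. If 0 < |z − 3| < δ then |(-8z - 15) + 39| = 8|z − 3| < 8·(ϵ/8) = ϵ.

δ = ϵ/8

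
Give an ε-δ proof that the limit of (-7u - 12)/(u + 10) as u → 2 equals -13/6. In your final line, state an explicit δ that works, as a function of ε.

δ = min(6, (36/29)ε)

Fix ε > 0. We want δ > 0 with 0 < |u − 2| < δ ⇒ |(-7u - 12)/(u + 10) + 13/6| < ε.
Combining over a common denominator, (-7u - 12)/(u + 10) + 13/6 = [(-7u - 12)·12 − (-26)·(u + 10)] / [12·(u + 10)] = -58(u − 2) / (12(u + 10)).
So |(-7u - 12)/(u + 10) + 13/6| = 58|u − 2| / (12·|u + 10|).
Require δ ≤ 6, so |u + 10| ≥ |12| − |u − 2| > 12 − 6 = 6.
Hence |(-7u - 12)/(u + 10) + 13/6| < 58|u − 2|/(12·6) = (29/36)|u − 2|, which is < ε once |u − 2| < (36/29)ε.
Take δ = min(6, (36/29)ε). Then 0 < |u − 2| < δ forces both bounds, so |(-7u - 12)/(u + 10) + 13/6| < ε.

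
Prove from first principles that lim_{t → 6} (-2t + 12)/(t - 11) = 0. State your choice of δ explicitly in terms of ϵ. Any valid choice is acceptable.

Fix ϵ > 0. We want δ > 0 with 0 < |t − 6| < δ ⇒ |(-2t + 12)/(t - 11) − 0| < ϵ.
Combining over a common denominator, (-2t + 12)/(t - 11) − 0 = [(-2t + 12)·(-5) − 0·(t - 11)] / [(-5)·(t - 11)] = 10(t − 6) / ((-5)(t - 11)).
So |(-2t + 12)/(t - 11) − 0| = 10|t − 6| / (5·|t − 11|).
Require δ ≤ 5/2, so |t − 11| ≥ |-5| − |t − 6| > 5 − 5/2 = 5/2.
Hence |(-2t + 12)/(t - 11) − 0| < 10|t − 6|/(5·(5/2)) = (4/5)|t − 6|, which is < ϵ once |t − 6| < (5/4)ϵ.
Take δ = min(5/2, (5/4)ϵ). Then 0 < |t − 6| < δ forces both bounds, so |(-2t + 12)/(t - 11) − 0| < ϵ.

δ = min(5/2, (5/4)ϵ)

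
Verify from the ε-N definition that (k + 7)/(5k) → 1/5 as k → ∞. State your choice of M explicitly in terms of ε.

M = (7/5)/ε

Suppose ε > 0. For k ≥ 1, |(k + 7)/(5k) − (1/5)| = |35|/(5(5k)) = 35/(5(5k)).
Since 5k ≥ 5k for k ≥ 1, this is ≤ 35/(5·5k) = (7/5)/k.
So |(k + 7)/(5k) − (1/5)| < ε whenever k > (7/5)/ε.
Take M = (7/5)/ε. If k > M then |(k + 7)/(5k) − (1/5)| ≤ (7/5)/k < ε.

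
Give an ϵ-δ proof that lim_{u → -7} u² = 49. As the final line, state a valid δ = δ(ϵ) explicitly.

Let ϵ > 0 be given. We seek δ > 0 with 0 < |u + 7| < δ ⇒ |u² − 49| < ϵ.
Factor: u² − 49 = (u + 7)(u - 7), so |u² − 49| = |u + 7|·|u - 7|.
Restrict δ ≤ 1. Then |u + 7| < 1 gives |u| < 8, so by the triangle inequality |u - 7| ≤ 8 + 7 = 15.
Hence |u² − 49| ≤ 15|u + 7|, which is < ϵ once |u + 7| < ϵ/15.
Take δ = min(1, ϵ/15). If 0 < |u + 7| < δ then both bounds hold and |u² − 49| ≤ 15|u + 7| < 15·(ϵ/15) = ϵ.

δ = min(1, ϵ/15)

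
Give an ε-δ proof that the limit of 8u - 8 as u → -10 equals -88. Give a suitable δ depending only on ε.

Fix ε > 0. We need δ > 0 so that 0 < |u + 10| < δ implies |(8u - 8) + 88| < ε.
Since (8u - 8) + 88 = 8(u + 10), we have |(8u - 8) + 88| = 8|u + 10|.
Thus it suffices that |u + 10| < ε/8.
Take δ = ε/8. If 0 < |u + 10| < δ then |(8u - 8) + 88| = 8|u + 10| < 8·(ε/8) = ε.

δ = ε/8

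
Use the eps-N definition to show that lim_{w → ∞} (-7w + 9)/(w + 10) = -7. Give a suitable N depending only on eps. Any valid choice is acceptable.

N = 79/eps

Suppose eps > 0. We seek N > 0 such that w > N implies |(-7w + 9)/(w + 10) + 7| < eps.
(-7w + 9)/(w + 10) + 7 = ((-7w + 9) − (-7)(w + 10)) / ((w + 10)) = 79/((w + 10)).
For w > 0 we have w + 10 > w, so |(-7w + 9)/(w + 10) + 7| = 79/((w + 10)) < 79/(w) = 79/w.
Thus |(-7w + 9)/(w + 10) + 7| < eps whenever w > 79/eps.
Take N = 79/eps. If w > N then |(-7w + 9)/(w + 10) + 7| < 79/w < eps.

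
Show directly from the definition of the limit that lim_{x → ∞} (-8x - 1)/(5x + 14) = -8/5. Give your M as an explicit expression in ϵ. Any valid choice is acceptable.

Let ϵ > 0. We seek M > 0 such that x > M implies |(-8x - 1)/(5x + 14) + 8/5| < ϵ.
(-8x - 1)/(5x + 14) + 8/5 = (5(-8x - 1) − (-8)(5x + 14)) / (5(5x + 14)) = 107/(5(5x + 14)).
For x > 0 we have 5x + 14 > 5x, so |(-8x - 1)/(5x + 14) + 8/5| = 107/(5(5x + 14)) < 107/(5·5x) = (107/25)/x.
Thus |(-8x - 1)/(5x + 14) + 8/5| < ϵ whenever x > (107/25)/ϵ.
Take M = (107/25)/ϵ. If x > M then |(-8x - 1)/(5x + 14) + 8/5| < (107/25)/x < ϵ.

M = (107/25)/ϵ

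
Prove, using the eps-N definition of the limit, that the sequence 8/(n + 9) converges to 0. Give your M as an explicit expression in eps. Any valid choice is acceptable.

Let eps > 0 be given. For n ≥ 1, |8/(n + 9) − 0| = 8/(n + 9) ≤ 8/n.
We need 8/n < eps, i.e. n > 8/eps.
Take M = 8/eps. If n > M then |8/(n + 9)| ≤ 8/n < eps.

M = 8/eps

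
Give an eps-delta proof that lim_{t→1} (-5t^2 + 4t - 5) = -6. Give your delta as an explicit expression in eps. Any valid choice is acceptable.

Suppose eps > 0. We want delta > 0 such that 0 < |t − 1| < delta implies |(-5t^2 + 4t - 5) + 6| < eps.
(-5t^2 + 4t - 5) + 6 = -5t^2 + 4t + 1 = (t − 1)(-5t - 1).
So |(-5t^2 + 4t - 5) + 6| = |t − 1|·|-5t - 1|.
Assume first that |t − 1| < 2, so |t| < 3. Then |-5t - 1| ≤ 5·3 + 1 = 16.
Hence |(-5t^2 + 4t - 5) + 6| ≤ 16|t − 1| < eps provided |t − 1| < eps/16.
Choosing delta = min(2, eps/16) ensures both conditions, hence |(-5t^2 + 4t - 5) + 6| < eps.

delta = min(2, eps/16)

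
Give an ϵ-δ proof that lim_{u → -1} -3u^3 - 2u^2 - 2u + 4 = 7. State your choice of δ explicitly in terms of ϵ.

δ = min(1, ϵ/17)

Suppose ϵ > 0. We want δ > 0 such that 0 < |u + 1| < δ implies |(-3u^3 - 2u^2 - 2u + 4) − 7| < ϵ.
(-3u^3 - 2u^2 - 2u + 4) − 7 = -3u^3 - 2u^2 - 2u - 3 = (u + 1)(-3u^2 + u - 3).
So |(-3u^3 - 2u^2 - 2u + 4) − 7| = |u + 1|·|-3u^2 + u - 3|.
Require δ ≤ 1. Then |u + 1| < 1 gives |u| < 2, and by the triangle inequality |-3u^2 + u - 3| ≤ 3·2^2 + 2 + 3 = 17.
Hence |(-3u^3 - 2u^2 - 2u + 4) − 7| ≤ 17|u + 1| < ϵ provided |u + 1| < ϵ/17.
Choosing δ = min(1, ϵ/17) ensures both conditions, hence |(-3u^3 - 2u^2 - 2u + 4) − 7| < ϵ.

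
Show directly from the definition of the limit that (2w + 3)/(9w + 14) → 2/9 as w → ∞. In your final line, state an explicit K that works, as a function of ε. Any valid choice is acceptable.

Let ε > 0 be given. We seek K > 0 such that w > K implies |(2w + 3)/(9w + 14) − (2/9)| < ε.
(2w + 3)/(9w + 14) − (2/9) = (9(2w + 3) − 2(9w + 14)) / (9(9w + 14)) = -1/(9(9w + 14)).
For w > 0 we have 9w + 14 > 9w, so |(2w + 3)/(9w + 14) − (2/9)| = 1/(9(9w + 14)) < 1/(9·9w) = (1/81)/w.
Thus |(2w + 3)/(9w + 14) − (2/9)| < ε whenever w > (1/81)/ε.
Take K = (1/81)/ε. If w > K then |(2w + 3)/(9w + 14) − (2/9)| < (1/81)/w < ε.

K = (1/81)/ε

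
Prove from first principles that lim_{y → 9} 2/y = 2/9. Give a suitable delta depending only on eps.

Let eps > 0 be given. We seek delta > 0 such that 0 < |y − 9| < delta implies |2/y − (2/9)| < eps.
|2/y − (2/9)| = 2·|9 − y|/(9·|y|) = 2|y − 9|/(9|y|).
Require delta ≤ 9/2 so that |y| > 9 − 9/2 = 9/2, hence 9|y| > 81/2.
Then |2/y − (2/9)| < 2|y − 9|/(81/2), which is < eps when |y − 9| < (81/4)eps.
Take delta = min(9/2, (81/4)eps). Then 0 < |y − 9| < delta gives both |y − 9| < 9/2 and |y − 9| < (81/4)eps, so |2/y − (2/9)| < eps.

delta = min(9/2, (81/4)eps)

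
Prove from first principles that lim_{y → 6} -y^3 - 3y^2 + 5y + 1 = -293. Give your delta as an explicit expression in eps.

delta = min(1, eps/161)

Let eps > 0 be given. We want delta > 0 such that 0 < |y − 6| < delta implies |(-y^3 - 3y^2 + 5y + 1) + 293| < eps.
(-y^3 - 3y^2 + 5y + 1) + 293 = -y^3 - 3y^2 + 5y + 294 = (y − 6)(-y^2 - 9y - 49).
So |(-y^3 - 3y^2 + 5y + 1) + 293| = |y − 6|·|-y^2 - 9y - 49|.
Require delta ≤ 1. Then |y − 6| < 1 gives |y| < 7, and by the triangle inequality |-y^2 - 9y - 49| ≤ 7^2 + 9·7 + 49 = 161.
Hence |(-y^3 - 3y^2 + 5y + 1) + 293| ≤ 161|y − 6| < eps provided |y − 6| < eps/161.
Take delta = min(1, eps/161). Then 0 < |y − 6| < delta gives both |y − 6| < 1 and |y − 6| < eps/161, so |(-y^3 - 3y^2 + 5y + 1) + 293| < eps.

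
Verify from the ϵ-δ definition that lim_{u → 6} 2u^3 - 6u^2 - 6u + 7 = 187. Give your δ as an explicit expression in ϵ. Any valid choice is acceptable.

δ = min(1, ϵ/170)

Fix ϵ > 0. We want δ > 0 such that 0 < |u − 6| < δ implies |(2u^3 - 6u^2 - 6u + 7) − 187| < ϵ.
(2u^3 - 6u^2 - 6u + 7) − 187 = 2u^3 - 6u^2 - 6u - 180 = (u − 6)(2u^2 + 6u + 30).
So |(2u^3 - 6u^2 - 6u + 7) − 187| = |u − 6|·|2u^2 + 6u + 30|.
Assume first that |u − 6| < 1, so |u| < 7. Then |2u^2 + 6u + 30| ≤ 2·7^2 + 6·7 + 30 = 170.
Hence |(2u^3 - 6u^2 - 6u + 7) − 187| ≤ 170|u − 6| < ϵ provided |u − 6| < ϵ/170.
Take δ = min(1, ϵ/170). Then 0 < |u − 6| < δ gives both |u − 6| < 1 and |u − 6| < ϵ/170, so |(2u^3 - 6u^2 - 6u + 7) − 187| < ϵ.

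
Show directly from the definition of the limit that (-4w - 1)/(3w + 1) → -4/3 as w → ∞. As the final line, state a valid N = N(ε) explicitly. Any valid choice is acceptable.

N = (1/9)/ε

Suppose ε > 0. We seek N > 0 such that w > N implies |(-4w - 1)/(3w + 1) + 4/3| < ε.
(-4w - 1)/(3w + 1) + 4/3 = (3(-4w - 1) − (-4)(3w + 1)) / (3(3w + 1)) = 1/(3(3w + 1)).
For w > 0 we have 3w + 1 > 3w, so |(-4w - 1)/(3w + 1) + 4/3| = 1/(3(3w + 1)) < 1/(3·3w) = (1/9)/w.
Thus |(-4w - 1)/(3w + 1) + 4/3| < ε whenever w > (1/9)/ε.
Take N = (1/9)/ε. If w > N then |(-4w - 1)/(3w + 1) + 4/3| < (1/9)/w < ε.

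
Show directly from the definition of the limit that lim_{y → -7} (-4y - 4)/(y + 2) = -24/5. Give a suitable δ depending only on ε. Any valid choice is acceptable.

δ = min(5/2, (25/8)ε)

Fix ε > 0. We want δ > 0 with 0 < |y + 7| < δ ⇒ |(-4y - 4)/(y + 2) + 24/5| < ε.
Combining over a common denominator, (-4y - 4)/(y + 2) + 24/5 = [(-4y - 4)·(-5) − 24·(y + 2)] / [(-5)·(y + 2)] = -4(y + 7) / ((-5)(y + 2)).
So |(-4y - 4)/(y + 2) + 24/5| = 4|y + 7| / (5·|y + 2|).
Require δ ≤ 5/2, so |y + 2| ≥ |-5| − |y + 7| > 5 − 5/2 = 5/2.
Hence |(-4y - 4)/(y + 2) + 24/5| < 4|y + 7|/(5·(5/2)) = (8/25)|y + 7|, which is < ε once |y + 7| < (25/8)ε.
Take δ = min(5/2, (25/8)ε). Then 0 < |y + 7| < δ forces both bounds, so |(-4y - 4)/(y + 2) + 24/5| < ε.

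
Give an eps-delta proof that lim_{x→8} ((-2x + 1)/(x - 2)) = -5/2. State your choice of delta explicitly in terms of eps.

Let eps > 0 be given. We want delta > 0 with 0 < |x − 8| < delta ⇒ |(-2x + 1)/(x - 2) + 5/2| < eps.
Combining over a common denominator, (-2x + 1)/(x - 2) + 5/2 = [(-2x + 1)·6 − (-15)·(x - 2)] / [6·(x - 2)] = 3(x − 8) / (6(x - 2)).
So |(-2x + 1)/(x - 2) + 5/2| = 3|x − 8| / (6·|x − 2|).
Restrict delta ≤ 3. Then |x − 8| < 3 gives |x − 2| = |(x − 8) + 6| ≥ 6 − 3 = 3.
Hence |(-2x + 1)/(x - 2) + 5/2| < 3|x − 8|/(6·3) = (1/6)|x − 8|, which is < eps once |x − 8| < 6eps.
Take delta = min(3, 6eps). Then 0 < |x − 8| < delta forces both bounds, so |(-2x + 1)/(x - 2) + 5/2| < eps.

delta = min(3, 6eps)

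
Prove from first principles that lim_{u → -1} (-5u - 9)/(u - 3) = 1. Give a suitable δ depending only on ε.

Fix ε > 0. We want δ > 0 with 0 < |u + 1| < δ ⇒ |(-5u - 9)/(u - 3) − 1| < ε.
Combining over a common denominator, (-5u - 9)/(u - 3) − 1 = [(-5u - 9)·(-4) − (-4)·(u - 3)] / [(-4)·(u - 3)] = 24(u + 1) / ((-4)(u - 3)).
So |(-5u - 9)/(u - 3) − 1| = 24|u + 1| / (4·|u − 3|).
Require δ ≤ 2, so |u − 3| ≥ |-4| − |u + 1| > 4 − 2 = 2.
Hence |(-5u - 9)/(u - 3) − 1| < 24|u + 1|/(4·2) = 3|u + 1|, which is < ε once |u + 1| < (1/3)ε.
Take δ = min(2, (1/3)ε). Then 0 < |u + 1| < δ forces both bounds, so |(-5u - 9)/(u - 3) − 1| < ε.

δ = min(2, (1/3)ε)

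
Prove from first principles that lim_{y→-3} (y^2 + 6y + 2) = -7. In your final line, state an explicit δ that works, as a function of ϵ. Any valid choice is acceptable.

δ = min(1, ϵ/7)

Fix ϵ > 0. We want δ > 0 such that 0 < |y + 3| < δ implies |(y^2 + 6y + 2) + 7| < ϵ.
(y^2 + 6y + 2) + 7 = y^2 + 6y + 9 = (y + 3)(y + 3).
So |(y^2 + 6y + 2) + 7| = |y + 3|·|y + 3|.
Assume first that |y + 3| < 1, so |y| < 4. Then |y + 3| ≤ 4 + 3 = 7.
Hence |(y^2 + 6y + 2) + 7| ≤ 7|y + 3| < ϵ provided |y + 3| < ϵ/7.
Choosing δ = min(1, ϵ/7) ensures both conditions, hence |(y^2 + 6y + 2) + 7| < ϵ.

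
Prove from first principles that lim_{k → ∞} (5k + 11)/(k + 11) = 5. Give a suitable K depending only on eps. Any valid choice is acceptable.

K = 44/eps

Suppose eps > 0. For k ≥ 1, |(5k + 11)/(k + 11) − 5| = |-44|/((k + 11)) = 44/((k + 11)).
Since k + 11 ≥ k for k ≥ 1, this is ≤ 44/(k) = 44/k.
So |(5k + 11)/(k + 11) − 5| < eps whenever k > 44/eps.
Take K = 44/eps. If k > K then |(5k + 11)/(k + 11) − 5| ≤ 44/k < eps.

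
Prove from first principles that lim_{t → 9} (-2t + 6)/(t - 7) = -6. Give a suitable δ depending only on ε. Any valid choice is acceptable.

δ = min(1, (1/4)ε)

Fix ε > 0. We want δ > 0 with 0 < |t − 9| < δ ⇒ |(-2t + 6)/(t - 7) + 6| < ε.
Combining over a common denominator, (-2t + 6)/(t - 7) + 6 = [(-2t + 6)·2 − (-12)·(t - 7)] / [2·(t - 7)] = 8(t − 9) / (2(t - 7)).
So |(-2t + 6)/(t - 7) + 6| = 8|t − 9| / (2·|t − 7|).
Restrict δ ≤ 1. Then |t − 9| < 1 gives |t − 7| = |(t − 9) + 2| ≥ 2 − 1 = 1.
Hence |(-2t + 6)/(t - 7) + 6| < 8|t − 9|/(2·1) = 4|t − 9|, which is < ε once |t − 9| < (1/4)ε.
Take δ = min(1, (1/4)ε). Then 0 < |t − 9| < δ forces both bounds, so |(-2t + 6)/(t - 7) + 6| < ε.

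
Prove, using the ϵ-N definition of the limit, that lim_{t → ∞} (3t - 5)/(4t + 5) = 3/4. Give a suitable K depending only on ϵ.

Let ϵ > 0. We seek K > 0 such that t > K implies |(3t - 5)/(4t + 5) − (3/4)| < ϵ.
(3t - 5)/(4t + 5) − (3/4) = (4(3t - 5) − 3(4t + 5)) / (4(4t + 5)) = -35/(4(4t + 5)).
For t > 0 we have 4t + 5 > 4t, so |(3t - 5)/(4t + 5) − (3/4)| = 35/(4(4t + 5)) < 35/(4·4t) = (35/16)/t.
Thus |(3t - 5)/(4t + 5) − (3/4)| < ϵ whenever t > (35/16)/ϵ.
Take K = (35/16)/ϵ. If t > K then |(3t - 5)/(4t + 5) − (3/4)| < (35/16)/t < ϵ.

K = (35/16)/ϵ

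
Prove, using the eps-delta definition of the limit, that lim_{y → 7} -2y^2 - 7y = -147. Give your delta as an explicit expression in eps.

Suppose eps > 0. We want delta > 0 such that 0 < |y − 7| < delta implies |(-2y^2 - 7y) + 147| < eps.
(-2y^2 - 7y) + 147 = -2y^2 - 7y + 147 = (y − 7)(-2y - 21).
So |(-2y^2 - 7y) + 147| = |y − 7|·|-2y - 21|.
Assume first that |y − 7| < 2, so |y| < 9. Then |-2y - 21| ≤ 2·9 + 21 = 39.
Hence |(-2y^2 - 7y) + 147| ≤ 39|y − 7| < eps provided |y − 7| < eps/39.
Take delta = min(2, eps/39). Then 0 < |y − 7| < delta gives both |y − 7| < 2 and |y − 7| < eps/39, so |(-2y^2 - 7y) + 147| < eps.

delta = min(2, eps/39)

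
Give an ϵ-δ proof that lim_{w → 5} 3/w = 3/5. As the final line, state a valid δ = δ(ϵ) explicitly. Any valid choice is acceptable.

Fix ϵ > 0. We seek δ > 0 such that 0 < |w − 5| < δ implies |3/w − (3/5)| < ϵ.
|3/w − (3/5)| = 3·|5 − w|/(5·|w|) = 3|w − 5|/(5|w|).
Restrict δ ≤ 5/2. Then |w − 5| < 5/2 gives |w| > 5/2, so 5|w| > 25/2.
Then |3/w − (3/5)| < 3|w − 5|/(25/2), which is < ϵ when |w − 5| < (25/6)ϵ.
Take δ = min(5/2, (25/6)ϵ). Then 0 < |w − 5| < δ gives both |w − 5| < 5/2 and |w − 5| < (25/6)ϵ, so |3/w − (3/5)| < ϵ.

δ = min(5/2, (25/6)ϵ)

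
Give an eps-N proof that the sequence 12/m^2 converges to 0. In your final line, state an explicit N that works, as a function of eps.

N = (12/eps)^{1/2}

Let eps > 0. For m ≥ 1, |12/m^2 − 0| = 12/m^2.
12/m^2 < eps ⇔ m^2 > 12/eps ⇔ m > (12/eps)^{1/2}.
Take N = (12/eps)^{1/2}. Then m > N implies 12/m^2 < eps.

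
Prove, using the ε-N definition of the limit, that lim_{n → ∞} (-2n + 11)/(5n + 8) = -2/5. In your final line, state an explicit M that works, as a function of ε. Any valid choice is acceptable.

Fix ε > 0. For n ≥ 1, |(-2n + 11)/(5n + 8) + 2/5| = |71|/(5(5n + 8)) = 71/(5(5n + 8)).
Since 5n + 8 ≥ 5n for n ≥ 1, this is ≤ 71/(5·5n) = (71/25)/n.
So |(-2n + 11)/(5n + 8) + 2/5| < ε whenever n > (71/25)/ε.
Take M = (71/25)/ε. If n > M then |(-2n + 11)/(5n + 8) + 2/5| ≤ (71/25)/n < ε.

M = (71/25)/ε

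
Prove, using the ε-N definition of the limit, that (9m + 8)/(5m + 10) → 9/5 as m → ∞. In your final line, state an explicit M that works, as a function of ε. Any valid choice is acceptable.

M = 2/ε

Let ε > 0. For m ≥ 1, |(9m + 8)/(5m + 10) − (9/5)| = |-50|/(5(5m + 10)) = 50/(5(5m + 10)).
Since 5m + 10 ≥ 5m for m ≥ 1, this is ≤ 50/(5·5m) = 2/m.
So |(9m + 8)/(5m + 10) − (9/5)| < ε whenever m > 2/ε.
Take M = 2/ε. If m > M then |(9m + 8)/(5m + 10) − (9/5)| ≤ 2/m < ε.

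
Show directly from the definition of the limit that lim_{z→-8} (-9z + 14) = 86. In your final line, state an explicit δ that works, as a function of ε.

δ = ε/9

Let ε > 0. We need δ > 0 so that 0 < |z + 8| < δ implies |(-9z + 14) − 86| < ε.
Since (-9z + 14) − 86 = -9(z + 8), we have |(-9z + 14) − 86| = 9|z + 8|.
So 9|z + 8| < ε exactly when |z + 8| < ε/9.
Choosing δ = ε/9 gives |(-9z + 14) − 86| = 9|z + 8| < ε whenever |z + 8| < δ.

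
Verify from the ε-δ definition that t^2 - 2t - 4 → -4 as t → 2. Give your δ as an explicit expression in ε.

Let ε > 0 be given. We want δ > 0 such that 0 < |t − 2| < δ implies |(t^2 - 2t - 4) + 4| < ε.
(t^2 - 2t - 4) + 4 = t^2 - 2t = (t − 2)(t).
So |(t^2 - 2t - 4) + 4| = |t − 2|·|t|.
Require δ ≤ 2. Then |t − 2| < 2 gives |t| < 4, and by the triangle inequality |t| ≤ 4 = 4.
Hence |(t^2 - 2t - 4) + 4| ≤ 4|t − 2| < ε provided |t − 2| < ε/4.
Take δ = min(2, ε/4). Then 0 < |t − 2| < δ gives both |t − 2| < 2 and |t − 2| < ε/4, so |(t^2 - 2t - 4) + 4| < ε.

δ = min(2, ε/4)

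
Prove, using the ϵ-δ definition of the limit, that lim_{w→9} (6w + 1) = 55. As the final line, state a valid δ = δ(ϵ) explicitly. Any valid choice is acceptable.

δ = ϵ/6

Let ϵ > 0. We need δ > 0 so that 0 < |w − 9| < δ implies |(6w + 1) − 55| < ϵ.
Since (6w + 1) − 55 = 6(w − 9), we have |(6w + 1) − 55| = 6|w − 9|.
Thus it suffices that |w − 9| < ϵ/6.
Take δ = ϵ/6. If 0 < |w − 9| < δ then |(6w + 1) − 55| = 6|w − 9| < 6·(ϵ/6) = ϵ.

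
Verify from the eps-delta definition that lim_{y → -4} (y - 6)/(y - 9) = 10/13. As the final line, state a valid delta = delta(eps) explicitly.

delta = min(13/2, (169/6)eps)

Let eps > 0. We want delta > 0 with 0 < |y + 4| < delta ⇒ |(y - 6)/(y - 9) − (10/13)| < eps.
Combining over a common denominator, (y - 6)/(y - 9) − (10/13) = [(y - 6)·(-13) − (-10)·(y - 9)] / [(-13)·(y - 9)] = -3(y + 4) / ((-13)(y - 9)).
So |(y - 6)/(y - 9) − (10/13)| = 3|y + 4| / (13·|y − 9|).
Restrict delta ≤ 13/2. Then |y + 4| < 13/2 gives |y − 9| = |(y + 4) + (-13)| ≥ 13 − 13/2 = 13/2.
Hence |(y - 6)/(y - 9) − (10/13)| < 3|y + 4|/(13·(13/2)) = (6/169)|y + 4|, which is < eps once |y + 4| < (169/6)eps.
Take delta = min(13/2, (169/6)eps). Then 0 < |y + 4| < delta forces both bounds, so |(y - 6)/(y - 9) − (10/13)| < eps.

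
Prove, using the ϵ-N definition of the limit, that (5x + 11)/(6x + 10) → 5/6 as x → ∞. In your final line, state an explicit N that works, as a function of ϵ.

Fix ϵ > 0. We seek N > 0 such that x > N implies |(5x + 11)/(6x + 10) − (5/6)| < ϵ.
(5x + 11)/(6x + 10) − (5/6) = (6(5x + 11) − 5(6x + 10)) / (6(6x + 10)) = 16/(6(6x + 10)).
For x > 0 we have 6x + 10 > 6x, so |(5x + 11)/(6x + 10) − (5/6)| = 16/(6(6x + 10)) < 16/(6·6x) = (4/9)/x.
Thus |(5x + 11)/(6x + 10) − (5/6)| < ϵ whenever x > (4/9)/ϵ.
Take N = (4/9)/ϵ. If x > N then |(5x + 11)/(6x + 10) − (5/6)| < (4/9)/x < ϵ.

N = (4/9)/ϵ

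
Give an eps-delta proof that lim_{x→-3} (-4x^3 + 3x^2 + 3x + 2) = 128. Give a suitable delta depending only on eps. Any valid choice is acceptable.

delta = min(1, eps/166)

Fix eps > 0. We want delta > 0 such that 0 < |x + 3| < delta implies |(-4x^3 + 3x^2 + 3x + 2) − 128| < eps.
(-4x^3 + 3x^2 + 3x + 2) − 128 = -4x^3 + 3x^2 + 3x - 126 = (x + 3)(-4x^2 + 15x - 42).
So |(-4x^3 + 3x^2 + 3x + 2) − 128| = |x + 3|·|-4x^2 + 15x - 42|.
Assume first that |x + 3| < 1, so |x| < 4. Then |-4x^2 + 15x - 42| ≤ 4·4^2 + 15·4 + 42 = 166.
Hence |(-4x^3 + 3x^2 + 3x + 2) − 128| ≤ 166|x + 3| < eps provided |x + 3| < eps/166.
Take delta = min(1, eps/166). Then 0 < |x + 3| < delta gives both |x + 3| < 1 and |x + 3| < eps/166, so |(-4x^3 + 3x^2 + 3x + 2) − 128| < eps.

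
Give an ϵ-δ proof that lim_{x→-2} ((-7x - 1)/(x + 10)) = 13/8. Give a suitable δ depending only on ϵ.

δ = min(4, (32/69)ϵ)

Suppose ϵ > 0. We want δ > 0 with 0 < |x + 2| < δ ⇒ |(-7x - 1)/(x + 10) − (13/8)| < ϵ.
Combining over a common denominator, (-7x - 1)/(x + 10) − (13/8) = [(-7x - 1)·8 − 13·(x + 10)] / [8·(x + 10)] = -69(x + 2) / (8(x + 10)).
So |(-7x - 1)/(x + 10) − (13/8)| = 69|x + 2| / (8·|x + 10|).
Restrict δ ≤ 4. Then |x + 2| < 4 gives |x + 10| = |(x + 2) + 8| ≥ 8 − 4 = 4.
Hence |(-7x - 1)/(x + 10) − (13/8)| < 69|x + 2|/(8·4) = (69/32)|x + 2|, which is < ϵ once |x + 2| < (32/69)ϵ.
Take δ = min(4, (32/69)ϵ). Then 0 < |x + 2| < δ forces both bounds, so |(-7x - 1)/(x + 10) − (13/8)| < ϵ.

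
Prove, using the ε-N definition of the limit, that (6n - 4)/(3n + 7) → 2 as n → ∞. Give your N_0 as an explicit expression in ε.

Suppose ε > 0. For n ≥ 1, |(6n - 4)/(3n + 7) − 2| = |-54|/(3(3n + 7)) = 54/(3(3n + 7)).
Since 3n + 7 ≥ 3n for n ≥ 1, this is ≤ 54/(3·3n) = 6/n.
So |(6n - 4)/(3n + 7) − 2| < ε whenever n > 6/ε.
Take N_0 = 6/ε. If n > N_0 then |(6n - 4)/(3n + 7) − 2| ≤ 6/n < ε.

N_0 = 6/ε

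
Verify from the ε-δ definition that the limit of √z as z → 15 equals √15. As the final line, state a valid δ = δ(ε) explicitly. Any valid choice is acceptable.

δ = min(15, √15·ε)

Let ε > 0. We want δ > 0 such that 0 < |z − 15| < δ implies |√z − √15| < ε.
Rationalise: √z − √15 = (z − 15)/(√z + √15), so |√z − √15| = |z − 15|/(√z + √15).
Restrict δ ≤ 15 so that |z − 15| < 15 forces z > 0, and then √z + √15 > √15.
Hence |√z − √15| < |z − 15|/√15, which is < ε once |z − 15| < √15·ε.
Take δ = min(15, √15·ε). If 0 < |z − 15| < δ then z > 0 and |√z − √15| < |z − 15|/√15 < ε.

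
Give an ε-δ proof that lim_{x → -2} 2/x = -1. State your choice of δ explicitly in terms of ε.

δ = min(1, ε)

Let ε > 0. We seek δ > 0 such that 0 < |x + 2| < δ implies |2/x + 1| < ε.
|2/x + 1| = 2·|-2 − x|/(2·|x|) = 2|x + 2|/(2|x|).
Restrict δ ≤ 1. Then |x + 2| < 1 gives |x| > 1, so 2|x| > 2.
Then |2/x + 1| < 2|x + 2|/2, which is < ε when |x + 2| < ε.
Take δ = min(1, ε). Then 0 < |x + 2| < δ gives both |x + 2| < 1 and |x + 2| < ε, so |2/x + 1| < ε.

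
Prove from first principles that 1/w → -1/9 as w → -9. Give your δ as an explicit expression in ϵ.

δ = min(9/2, (81/2)ϵ)

Suppose ϵ > 0. We seek δ > 0 such that 0 < |w + 9| < δ implies |1/w + 1/9| < ϵ.
|1/w + 1/9| = |-9 − w|/(9·|w|) = |w + 9|/(9|w|).
Require δ ≤ 9/2 so that |w| > 9 − 9/2 = 9/2, hence 9|w| > 81/2.
Then |1/w + 1/9| < |w + 9|/(81/2), which is < ϵ when |w + 9| < (81/2)ϵ.
Take δ = min(9/2, (81/2)ϵ). Then 0 < |w + 9| < δ gives both |w + 9| < 9/2 and |w + 9| < (81/2)ϵ, so |1/w + 1/9| < ϵ.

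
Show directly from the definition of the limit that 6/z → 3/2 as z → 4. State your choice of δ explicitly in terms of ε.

Fix ε > 0. We seek δ > 0 such that 0 < |z − 4| < δ implies |6/z − (3/2)| < ε.
|6/z − (3/2)| = 6·|4 − z|/(4·|z|) = 6|z − 4|/(4|z|).
Restrict δ ≤ 2. Then |z − 4| < 2 gives |z| > 2, so 4|z| > 8.
Then |6/z − (3/2)| < 6|z − 4|/8, which is < ε when |z − 4| < (4/3)ε.
Take δ = min(2, (4/3)ε). Then 0 < |z − 4| < δ gives both |z − 4| < 2 and |z − 4| < (4/3)ε, so |6/z − (3/2)| < ε.

δ = min(2, (4/3)ε)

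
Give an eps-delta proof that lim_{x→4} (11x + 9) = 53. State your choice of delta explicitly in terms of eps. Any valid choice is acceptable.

delta = eps/11

Suppose eps > 0. We need delta > 0 so that 0 < |x − 4| < delta implies |(11x + 9) − 53| < eps.
Since (11x + 9) − 53 = 11(x − 4), we have |(11x + 9) − 53| = 11|x − 4|.
Thus it suffices that |x − 4| < eps/11.
Take delta = eps/11. If 0 < |x − 4| < delta then |(11x + 9) − 53| = 11|x − 4| < 11·(eps/11) = eps.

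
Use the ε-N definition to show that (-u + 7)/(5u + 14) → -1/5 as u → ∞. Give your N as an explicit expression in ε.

Let ε > 0 be given. We seek N > 0 such that u > N implies |(-u + 7)/(5u + 14) + 1/5| < ε.
(-u + 7)/(5u + 14) + 1/5 = (5(-u + 7) − (-1)(5u + 14)) / (5(5u + 14)) = 49/(5(5u + 14)).
For u > 0 we have 5u + 14 > 5u, so |(-u + 7)/(5u + 14) + 1/5| = 49/(5(5u + 14)) < 49/(5·5u) = (49/25)/u.
Thus |(-u + 7)/(5u + 14) + 1/5| < ε whenever u > (49/25)/ε.
Take N = (49/25)/ε. If u > N then |(-u + 7)/(5u + 14) + 1/5| < (49/25)/u < ε.

N = (49/25)/ε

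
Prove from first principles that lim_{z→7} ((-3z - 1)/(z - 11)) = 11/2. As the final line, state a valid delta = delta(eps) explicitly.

delta = min(2, (4/17)eps)

Fix eps > 0. We want delta > 0 with 0 < |z − 7| < delta ⇒ |(-3z - 1)/(z - 11) − (11/2)| < eps.
Combining over a common denominator, (-3z - 1)/(z - 11) − (11/2) = [(-3z - 1)·(-4) − (-22)·(z - 11)] / [(-4)·(z - 11)] = 34(z − 7) / ((-4)(z - 11)).
So |(-3z - 1)/(z - 11) − (11/2)| = 34|z − 7| / (4·|z − 11|).
Restrict delta ≤ 2. Then |z − 7| < 2 gives |z − 11| = |(z − 7) + (-4)| ≥ 4 − 2 = 2.
Hence |(-3z - 1)/(z - 11) − (11/2)| < 34|z − 7|/(4·2) = (17/4)|z − 7|, which is < eps once |z − 7| < (4/17)eps.
Take delta = min(2, (4/17)eps). Then 0 < |z − 7| < delta forces both bounds, so |(-3z - 1)/(z - 11) − (11/2)| < eps.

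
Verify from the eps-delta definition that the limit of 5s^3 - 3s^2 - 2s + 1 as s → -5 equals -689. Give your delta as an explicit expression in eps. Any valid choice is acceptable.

Suppose eps > 0. We want delta > 0 such that 0 < |s + 5| < delta implies |(5s^3 - 3s^2 - 2s + 1) + 689| < eps.
(5s^3 - 3s^2 - 2s + 1) + 689 = 5s^3 - 3s^2 - 2s + 690 = (s + 5)(5s^2 - 28s + 138).
So |(5s^3 - 3s^2 - 2s + 1) + 689| = |s + 5|·|5s^2 - 28s + 138|.
Require delta ≤ 1. Then |s + 5| < 1 gives |s| < 6, and by the triangle inequality |5s^2 - 28s + 138| ≤ 5·6^2 + 28·6 + 138 = 486.
Hence |(5s^3 - 3s^2 - 2s + 1) + 689| ≤ 486|s + 5| < eps provided |s + 5| < eps/486.
Take delta = min(1, eps/486). Then 0 < |s + 5| < delta gives both |s + 5| < 1 and |s + 5| < eps/486, so |(5s^3 - 3s^2 - 2s + 1) + 689| < eps.

delta = min(1, eps/486)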